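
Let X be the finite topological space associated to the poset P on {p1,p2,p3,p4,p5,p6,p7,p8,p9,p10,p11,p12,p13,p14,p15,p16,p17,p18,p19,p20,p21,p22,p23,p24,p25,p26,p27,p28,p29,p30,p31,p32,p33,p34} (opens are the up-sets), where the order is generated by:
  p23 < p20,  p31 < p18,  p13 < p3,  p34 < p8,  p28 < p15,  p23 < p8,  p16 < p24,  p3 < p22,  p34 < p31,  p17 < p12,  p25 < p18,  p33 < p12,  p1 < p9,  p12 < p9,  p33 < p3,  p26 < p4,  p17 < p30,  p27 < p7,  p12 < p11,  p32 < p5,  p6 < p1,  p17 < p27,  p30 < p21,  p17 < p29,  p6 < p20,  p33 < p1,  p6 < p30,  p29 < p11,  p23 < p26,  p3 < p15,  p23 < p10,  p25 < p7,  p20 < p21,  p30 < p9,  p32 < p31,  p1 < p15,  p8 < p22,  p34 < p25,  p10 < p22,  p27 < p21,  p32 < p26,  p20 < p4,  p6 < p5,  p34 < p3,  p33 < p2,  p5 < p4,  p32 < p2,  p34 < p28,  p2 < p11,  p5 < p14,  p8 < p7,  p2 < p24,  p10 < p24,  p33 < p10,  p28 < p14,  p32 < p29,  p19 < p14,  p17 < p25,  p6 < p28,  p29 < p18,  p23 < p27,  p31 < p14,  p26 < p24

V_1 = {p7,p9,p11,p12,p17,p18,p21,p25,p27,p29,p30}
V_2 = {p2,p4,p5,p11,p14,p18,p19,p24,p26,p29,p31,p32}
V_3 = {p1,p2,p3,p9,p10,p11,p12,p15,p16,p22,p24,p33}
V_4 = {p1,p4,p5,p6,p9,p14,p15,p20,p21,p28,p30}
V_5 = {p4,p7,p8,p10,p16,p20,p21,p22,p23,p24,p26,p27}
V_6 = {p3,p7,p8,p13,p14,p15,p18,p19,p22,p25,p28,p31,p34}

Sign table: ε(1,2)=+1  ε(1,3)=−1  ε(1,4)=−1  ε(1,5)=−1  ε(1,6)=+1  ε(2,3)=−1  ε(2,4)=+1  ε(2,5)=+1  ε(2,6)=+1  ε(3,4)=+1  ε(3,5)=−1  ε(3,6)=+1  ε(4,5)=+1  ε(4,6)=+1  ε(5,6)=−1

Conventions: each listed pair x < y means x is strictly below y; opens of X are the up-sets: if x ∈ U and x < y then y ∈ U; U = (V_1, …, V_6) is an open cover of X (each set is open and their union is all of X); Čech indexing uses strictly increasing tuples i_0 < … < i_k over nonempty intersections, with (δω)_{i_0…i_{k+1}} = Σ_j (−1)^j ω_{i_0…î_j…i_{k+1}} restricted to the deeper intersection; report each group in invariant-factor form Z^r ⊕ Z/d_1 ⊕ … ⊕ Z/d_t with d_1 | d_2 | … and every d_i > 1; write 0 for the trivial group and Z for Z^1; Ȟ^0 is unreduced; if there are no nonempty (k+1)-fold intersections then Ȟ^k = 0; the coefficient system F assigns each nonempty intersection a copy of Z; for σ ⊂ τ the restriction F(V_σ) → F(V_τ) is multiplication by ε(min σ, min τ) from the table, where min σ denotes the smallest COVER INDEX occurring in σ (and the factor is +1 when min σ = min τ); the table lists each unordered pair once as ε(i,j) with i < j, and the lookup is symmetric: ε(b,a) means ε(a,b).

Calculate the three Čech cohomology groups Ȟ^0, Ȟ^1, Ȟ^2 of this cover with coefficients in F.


Ȟ^0 ≅ 0, Ȟ^1 ≅ Z/2 and Ȟ^2 ≅ Z

cover nerve:
  V12={p11,p18,p29} V13={p9,p11,p12} V14={p9,p21,p30} V15={p7,p21,p27} V16={p7,p18,p25} V23={p2,p11,p24} V24={p4,p5,p14} V25={p4,p24,p26} V26={p14,p18,p19,p31} V34={p1,p9,p15} V35={p10,p16,p22,p24} V36={p3,p15,p22} V45={p4,p20,p21} V46={p14,p15,p28} V56={p7,p8,p22}
  V123={p11} V126={p18} V134={p9} V145={p21} V156={p7} V235={p24} V245={p4} V246={p14} V346={p15} V356={p22}
C dims 6,15,10; δ0: rk 6, SNF 1^5·2; δ1: rk 9, SNF 1^9
Ȟ^0: (6−6)−0=0 ⇒ 0
Ȟ^1: (15−9)−6=0 plus torsion [2] ⇒ Z/2
Ȟ^2: (10−0)−9=1 ⇒ Z


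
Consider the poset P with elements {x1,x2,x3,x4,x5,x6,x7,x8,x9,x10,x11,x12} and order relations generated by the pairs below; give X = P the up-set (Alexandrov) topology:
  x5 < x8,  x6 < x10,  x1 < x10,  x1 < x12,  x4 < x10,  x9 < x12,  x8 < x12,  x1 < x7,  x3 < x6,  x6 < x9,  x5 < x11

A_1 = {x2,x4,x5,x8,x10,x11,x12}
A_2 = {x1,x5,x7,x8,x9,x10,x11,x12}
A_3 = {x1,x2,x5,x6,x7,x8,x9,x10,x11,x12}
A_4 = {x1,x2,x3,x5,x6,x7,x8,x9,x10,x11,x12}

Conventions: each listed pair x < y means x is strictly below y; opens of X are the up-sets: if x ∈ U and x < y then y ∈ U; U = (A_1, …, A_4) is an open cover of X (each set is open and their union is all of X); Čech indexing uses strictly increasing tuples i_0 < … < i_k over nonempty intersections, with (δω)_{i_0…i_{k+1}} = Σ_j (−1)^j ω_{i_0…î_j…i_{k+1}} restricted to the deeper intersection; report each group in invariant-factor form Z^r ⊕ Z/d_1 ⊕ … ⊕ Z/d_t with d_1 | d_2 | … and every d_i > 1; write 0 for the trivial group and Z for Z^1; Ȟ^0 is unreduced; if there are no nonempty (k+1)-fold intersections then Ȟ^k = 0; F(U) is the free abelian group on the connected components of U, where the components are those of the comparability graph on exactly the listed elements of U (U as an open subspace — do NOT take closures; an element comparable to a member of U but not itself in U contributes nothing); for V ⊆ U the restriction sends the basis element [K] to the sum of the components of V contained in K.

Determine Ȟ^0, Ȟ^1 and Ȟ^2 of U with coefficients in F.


Ȟ^0 = Z^2,  Ȟ^1 = 0,  Ȟ^2 = 0

nonempty overlaps:
  A12={x5,x8,x10,x11,x12} A13={x2,x5,x8,x10,x11,x12} A14={x2,x5,x8,x10,x11,x12} A23={x1,x5,x7,x8,x9,x10,x11,x12} A24={x1,x5,x7,x8,x9,x10,x11,x12} A34={x1,x2,x5,x6,x7,x8,x9,x10,x11,x12}
  A123={x5,x8,x10,x11,x12} A124={x5,x8,x10,x11,x12} A134={x2,x5,x8,x10,x11,x12} A234={x1,x5,x7,x8,x9,x10,x11,x12}
  A1234={x5,x8,x10,x11,x12}
components per intersection:
  A1: {x2} {x4,x10} {x5,x8,x11,x12}
  A2: {x1,x5,x7,x8,x9,x10,x11,x12}
  A3: {x1,x5,x6,x7,x8,x9,x10,x11,x12} {x2}
  A4: {x1,x3,x5,x6,x7,x8,x9,x10,x11,x12} {x2}
  A12: {x5,x8,x11,x12} {x10}
  A13: {x2} {x5,x8,x11,x12} {x10}
  A14: {x2} {x5,x8,x11,x12} {x10}
  A23: {x1,x5,x7,x8,x9,x10,x11,x12}
  A24: {x1,x5,x7,x8,x9,x10,x11,x12}
  A34: {x1,x5,x6,x7,x8,x9,x10,x11,x12} {x2}
  A123: {x5,x8,x11,x12} {x10}
  A124: {x5,x8,x11,x12} {x10}
  A134: {x2} {x5,x8,x11,x12} {x10}
  A234: {x1,x5,x7,x8,x9,x10,x11,x12}
  A1234: {x5,x8,x11,x12} {x10}
C dims 8,12,8,2; δ0: rk 6, SNF 1^6; δ1: rk 6, SNF 1^6; δ2: rk 2, SNF 1^2
degree 0: 8−6−0 = 2 → Ȟ^0 ≅ Z^2
degree 1: 12−6−6 = 0 → Ȟ^1 ≅ 0
degree 2: 8−2−6 = 0 → Ȟ^2 ≅ 0


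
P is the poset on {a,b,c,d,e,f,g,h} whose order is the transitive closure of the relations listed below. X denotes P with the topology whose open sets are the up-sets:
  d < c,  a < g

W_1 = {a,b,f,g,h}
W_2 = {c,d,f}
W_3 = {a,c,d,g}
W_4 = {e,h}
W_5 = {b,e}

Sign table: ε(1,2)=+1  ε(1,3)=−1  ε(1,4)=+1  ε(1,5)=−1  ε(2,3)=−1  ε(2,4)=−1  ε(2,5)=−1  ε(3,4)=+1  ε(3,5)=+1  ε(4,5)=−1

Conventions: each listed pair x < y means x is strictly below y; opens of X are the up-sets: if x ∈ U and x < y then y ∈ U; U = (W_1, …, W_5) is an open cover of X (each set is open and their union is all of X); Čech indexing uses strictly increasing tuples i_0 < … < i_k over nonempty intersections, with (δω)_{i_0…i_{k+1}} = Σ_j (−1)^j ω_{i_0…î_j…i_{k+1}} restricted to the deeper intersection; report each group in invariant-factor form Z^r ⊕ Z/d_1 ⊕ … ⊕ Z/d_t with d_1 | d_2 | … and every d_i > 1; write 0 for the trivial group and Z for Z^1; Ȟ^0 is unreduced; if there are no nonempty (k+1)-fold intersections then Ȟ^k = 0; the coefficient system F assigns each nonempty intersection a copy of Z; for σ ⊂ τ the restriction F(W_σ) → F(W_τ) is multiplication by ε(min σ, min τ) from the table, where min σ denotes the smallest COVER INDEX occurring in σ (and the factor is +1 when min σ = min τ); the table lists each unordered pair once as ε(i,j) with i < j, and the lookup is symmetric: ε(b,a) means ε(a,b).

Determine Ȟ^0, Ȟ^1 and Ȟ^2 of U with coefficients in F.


Ȟ^0 = Z, Ȟ^1 = Z^2, Ȟ^2 = 0

nonempty intersections:
  W12={f} W13={a,g} W14={h} W15={b} W23={c,d} W45={e}
C dims 5,6; δ0: rk 4, SNF 1^4
Ȟ^0: (5−4)−0=1 ⇒ Z
Ȟ^1: (6−0)−4=2 ⇒ Z^2
Ȟ^2: (0−0)−0=0 ⇒ 0


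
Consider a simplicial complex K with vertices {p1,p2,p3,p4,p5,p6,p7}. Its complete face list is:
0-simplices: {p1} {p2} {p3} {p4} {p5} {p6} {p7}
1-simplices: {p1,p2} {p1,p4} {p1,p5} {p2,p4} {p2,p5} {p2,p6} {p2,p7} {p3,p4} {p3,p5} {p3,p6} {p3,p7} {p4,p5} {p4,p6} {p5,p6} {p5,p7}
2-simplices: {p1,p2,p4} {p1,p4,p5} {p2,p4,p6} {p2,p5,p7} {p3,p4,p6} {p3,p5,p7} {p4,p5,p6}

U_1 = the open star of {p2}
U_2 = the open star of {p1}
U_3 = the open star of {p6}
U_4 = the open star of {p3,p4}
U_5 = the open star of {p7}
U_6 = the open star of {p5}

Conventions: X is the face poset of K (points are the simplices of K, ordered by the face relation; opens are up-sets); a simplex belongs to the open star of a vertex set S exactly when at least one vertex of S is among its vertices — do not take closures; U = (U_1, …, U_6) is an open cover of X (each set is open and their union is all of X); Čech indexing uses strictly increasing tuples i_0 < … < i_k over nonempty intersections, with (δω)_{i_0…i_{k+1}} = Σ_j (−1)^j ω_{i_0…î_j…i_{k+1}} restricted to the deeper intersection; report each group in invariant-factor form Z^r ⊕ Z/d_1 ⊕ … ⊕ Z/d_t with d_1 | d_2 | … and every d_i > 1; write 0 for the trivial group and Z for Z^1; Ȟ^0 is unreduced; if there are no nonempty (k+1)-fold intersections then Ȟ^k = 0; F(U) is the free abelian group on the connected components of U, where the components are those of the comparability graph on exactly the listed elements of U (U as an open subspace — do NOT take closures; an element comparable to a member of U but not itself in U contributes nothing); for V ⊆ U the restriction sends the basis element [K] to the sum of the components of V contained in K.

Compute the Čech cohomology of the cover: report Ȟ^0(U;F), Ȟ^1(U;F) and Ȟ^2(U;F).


intersection data:
  U1={{p2},{p1,p2},{p2,p4},{p2,p5},{p2,p6},{p2,p7},{p1,p2,p4},{p2,p4,p6},{p2,p5,p7}} U2={{p1},{p1,p2},{p1,p4},{p1,p5},{p1,p2,p4},{p1,p4,p5}} U3={{p6},{p2,p6},{p3,p6},{p4,p6},{p5,p6},{p2,p4,p6},{p3,p4,p6},{p4,p5,p6}} U4={{p3},{p4},{p1,p4},{p2,p4},{p3,p4},{p3,p5},{p3,p6},{p3,p7},{p4,p5},{p4,p6},{p1,p2,p4},{p1,p4,p5},{p2,p4,p6},{p3,p4,p6},{p3,p5,p7},{p4,p5,p6}} U5={{p7},{p2,p7},{p3,p7},{p5,p7},{p2,p5,p7},{p3,p5,p7}} U6={{p5},{p1,p5},{p2,p5},{p3,p5},{p4,p5},{p5,p6},{p5,p7},{p1,p4,p5},{p2,p5,p7},{p3,p5,p7},{p4,p5,p6}}
  U12={{p1,p2},{p1,p2,p4}} U13={{p2,p6},{p2,p4,p6}} U14={{p2,p4},{p1,p2,p4},{p2,p4,p6}} U15={{p2,p7},{p2,p5,p7}} U16={{p2,p5},{p2,p5,p7}} U24={{p1,p4},{p1,p2,p4},{p1,p4,p5}} U26={{p1,p5},{p1,p4,p5}} U34={{p3,p6},{p4,p6},{p2,p4,p6},{p3,p4,p6},{p4,p5,p6}} U36={{p5,p6},{p4,p5,p6}} U45={{p3,p7},{p3,p5,p7}} U46={{p3,p5},{p4,p5},{p1,p4,p5},{p3,p5,p7},{p4,p5,p6}} U56={{p5,p7},{p2,p5,p7},{p3,p5,p7}}
  U124={{p1,p2,p4}} U134={{p2,p4,p6}} U156={{p2,p5,p7}} U246={{p1,p4,p5}} U346={{p4,p5,p6}} U456={{p3,p5,p7}}
components per intersection:
  U1: {{p2},{p1,p2},{p2,p4},{p2,p5},{p2,p6},{p2,p7},{p1,p2,p4},{p2,p4,p6},{p2,p5,p7}}
  U2: {{p1},{p1,p2},{p1,p4},{p1,p5},{p1,p2,p4},{p1,p4,p5}}
  U3: {{p6},{p2,p6},{p3,p6},{p4,p6},{p5,p6},{p2,p4,p6},{p3,p4,p6},{p4,p5,p6}}
  U4: {{p3},{p4},{p1,p4},{p2,p4},{p3,p4},{p3,p5},{p3,p6},{p3,p7},{p4,p5},{p4,p6},{p1,p2,p4},{p1,p4,p5},{p2,p4,p6},{p3,p4,p6},{p3,p5,p7},{p4,p5,p6}}
  U5: {{p7},{p2,p7},{p3,p7},{p5,p7},{p2,p5,p7},{p3,p5,p7}}
  U6: {{p5},{p1,p5},{p2,p5},{p3,p5},{p4,p5},{p5,p6},{p5,p7},{p1,p4,p5},{p2,p5,p7},{p3,p5,p7},{p4,p5,p6}}
  U12: {{p1,p2},{p1,p2,p4}}
  U13: {{p2,p6},{p2,p4,p6}}
  U14: {{p2,p4},{p1,p2,p4},{p2,p4,p6}}
  U15: {{p2,p7},{p2,p5,p7}}
  U16: {{p2,p5},{p2,p5,p7}}
  U24: {{p1,p4},{p1,p2,p4},{p1,p4,p5}}
  U26: {{p1,p5},{p1,p4,p5}}
  U34: {{p3,p6},{p4,p6},{p2,p4,p6},{p3,p4,p6},{p4,p5,p6}}
  U36: {{p5,p6},{p4,p5,p6}}
  U45: {{p3,p7},{p3,p5,p7}}
  U46: {{p3,p5},{p3,p5,p7}} {{p4,p5},{p1,p4,p5},{p4,p5,p6}}
  U56: {{p5,p7},{p2,p5,p7},{p3,p5,p7}}
  U124: {{p1,p2,p4}}
  U134: {{p2,p4,p6}}
  U156: {{p2,p5,p7}}
  U246: {{p1,p4,p5}}
  U346: {{p4,p5,p6}}
  U456: {{p3,p5,p7}}
C dims 6,13,6; δ0: rk 5, SNF 1^5; δ1: rk 6, SNF 1^6
Ȟ^0 = (6 − 5) − 0 = 1, so Ȟ^0 ≅ Z
Ȟ^1 = (13 − 6) − 5 = 2, so Ȟ^1 ≅ Z^2
Ȟ^2 = (6 − 0) − 6 = 0, so Ȟ^2 ≅ 0

Ȟ^0 = Z, Ȟ^1 = Z^2, Ȟ^2 = 0


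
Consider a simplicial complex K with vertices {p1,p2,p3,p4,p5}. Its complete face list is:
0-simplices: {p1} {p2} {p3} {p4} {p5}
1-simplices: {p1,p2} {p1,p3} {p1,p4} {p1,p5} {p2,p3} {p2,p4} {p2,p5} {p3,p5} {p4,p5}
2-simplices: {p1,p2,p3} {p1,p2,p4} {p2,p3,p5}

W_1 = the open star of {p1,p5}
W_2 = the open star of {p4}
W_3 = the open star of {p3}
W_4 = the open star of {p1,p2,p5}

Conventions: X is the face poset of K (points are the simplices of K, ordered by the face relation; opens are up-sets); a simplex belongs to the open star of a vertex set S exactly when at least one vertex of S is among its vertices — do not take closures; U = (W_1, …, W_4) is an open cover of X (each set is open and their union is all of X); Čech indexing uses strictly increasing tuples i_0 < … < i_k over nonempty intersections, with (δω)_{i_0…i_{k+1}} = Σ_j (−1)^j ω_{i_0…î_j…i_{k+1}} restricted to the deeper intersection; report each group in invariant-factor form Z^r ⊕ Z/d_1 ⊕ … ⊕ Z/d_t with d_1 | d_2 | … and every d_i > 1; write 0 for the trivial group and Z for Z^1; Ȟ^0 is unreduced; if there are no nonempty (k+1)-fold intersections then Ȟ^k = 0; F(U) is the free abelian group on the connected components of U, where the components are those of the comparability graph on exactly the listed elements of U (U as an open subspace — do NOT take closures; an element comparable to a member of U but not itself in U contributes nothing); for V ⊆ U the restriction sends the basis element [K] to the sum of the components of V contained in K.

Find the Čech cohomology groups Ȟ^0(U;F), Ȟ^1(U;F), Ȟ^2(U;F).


Ȟ^0 = Z, Ȟ^1 = Z, Ȟ^2 = 0

nonempty overlaps:
  W1={{p1},{p5},{p1,p2},{p1,p3},{p1,p4},{p1,p5},{p2,p5},{p3,p5},{p4,p5},{p1,p2,p3},{p1,p2,p4},{p2,p3,p5}} W2={{p4},{p1,p4},{p2,p4},{p4,p5},{p1,p2,p4}} W3={{p3},{p1,p3},{p2,p3},{p3,p5},{p1,p2,p3},{p2,p3,p5}} W4={{p1},{p2},{p5},{p1,p2},{p1,p3},{p1,p4},{p1,p5},{p2,p3},{p2,p4},{p2,p5},{p3,p5},{p4,p5},{p1,p2,p3},{p1,p2,p4},{p2,p3,p5}}
  W12={{p1,p4},{p4,p5},{p1,p2,p4}} W13={{p1,p3},{p3,p5},{p1,p2,p3},{p2,p3,p5}} W14={{p1},{p5},{p1,p2},{p1,p3},{p1,p4},{p1,p5},{p2,p5},{p3,p5},{p4,p5},{p1,p2,p3},{p1,p2,p4},{p2,p3,p5}} W24={{p1,p4},{p2,p4},{p4,p5},{p1,p2,p4}} W34={{p1,p3},{p2,p3},{p3,p5},{p1,p2,p3},{p2,p3,p5}}
  W124={{p1,p4},{p4,p5},{p1,p2,p4}} W134={{p1,p3},{p3,p5},{p1,p2,p3},{p2,p3,p5}}
components per intersection:
  W1: {{p1},{p5},{p1,p2},{p1,p3},{p1,p4},{p1,p5},{p2,p5},{p3,p5},{p4,p5},{p1,p2,p3},{p1,p2,p4},{p2,p3,p5}}
  W2: {{p4},{p1,p4},{p2,p4},{p4,p5},{p1,p2,p4}}
  W3: {{p3},{p1,p3},{p2,p3},{p3,p5},{p1,p2,p3},{p2,p3,p5}}
  W4: {{p1},{p2},{p5},{p1,p2},{p1,p3},{p1,p4},{p1,p5},{p2,p3},{p2,p4},{p2,p5},{p3,p5},{p4,p5},{p1,p2,p3},{p1,p2,p4},{p2,p3,p5}}
  W12: {{p1,p4},{p1,p2,p4}} {{p4,p5}}
  W13: {{p1,p3},{p1,p2,p3}} {{p3,p5},{p2,p3,p5}}
  W14: {{p1},{p5},{p1,p2},{p1,p3},{p1,p4},{p1,p5},{p2,p5},{p3,p5},{p4,p5},{p1,p2,p3},{p1,p2,p4},{p2,p3,p5}}
  W24: {{p1,p4},{p2,p4},{p1,p2,p4}} {{p4,p5}}
  W34: {{p1,p3},{p2,p3},{p3,p5},{p1,p2,p3},{p2,p3,p5}}
  W124: {{p1,p4},{p1,p2,p4}} {{p4,p5}}
  W134: {{p1,p3},{p1,p2,p3}} {{p3,p5},{p2,p3,p5}}
C dims 4,8,4; δ0: rk 3, SNF 1^3; δ1: rk 4, SNF 1^4
degree 0: 4−3−0 = 1 → Ȟ^0 ≅ Z
degree 1: 8−4−3 = 1 → Ȟ^1 ≅ Z
degree 2: 4−0−4 = 0 → Ȟ^2 ≅ 0


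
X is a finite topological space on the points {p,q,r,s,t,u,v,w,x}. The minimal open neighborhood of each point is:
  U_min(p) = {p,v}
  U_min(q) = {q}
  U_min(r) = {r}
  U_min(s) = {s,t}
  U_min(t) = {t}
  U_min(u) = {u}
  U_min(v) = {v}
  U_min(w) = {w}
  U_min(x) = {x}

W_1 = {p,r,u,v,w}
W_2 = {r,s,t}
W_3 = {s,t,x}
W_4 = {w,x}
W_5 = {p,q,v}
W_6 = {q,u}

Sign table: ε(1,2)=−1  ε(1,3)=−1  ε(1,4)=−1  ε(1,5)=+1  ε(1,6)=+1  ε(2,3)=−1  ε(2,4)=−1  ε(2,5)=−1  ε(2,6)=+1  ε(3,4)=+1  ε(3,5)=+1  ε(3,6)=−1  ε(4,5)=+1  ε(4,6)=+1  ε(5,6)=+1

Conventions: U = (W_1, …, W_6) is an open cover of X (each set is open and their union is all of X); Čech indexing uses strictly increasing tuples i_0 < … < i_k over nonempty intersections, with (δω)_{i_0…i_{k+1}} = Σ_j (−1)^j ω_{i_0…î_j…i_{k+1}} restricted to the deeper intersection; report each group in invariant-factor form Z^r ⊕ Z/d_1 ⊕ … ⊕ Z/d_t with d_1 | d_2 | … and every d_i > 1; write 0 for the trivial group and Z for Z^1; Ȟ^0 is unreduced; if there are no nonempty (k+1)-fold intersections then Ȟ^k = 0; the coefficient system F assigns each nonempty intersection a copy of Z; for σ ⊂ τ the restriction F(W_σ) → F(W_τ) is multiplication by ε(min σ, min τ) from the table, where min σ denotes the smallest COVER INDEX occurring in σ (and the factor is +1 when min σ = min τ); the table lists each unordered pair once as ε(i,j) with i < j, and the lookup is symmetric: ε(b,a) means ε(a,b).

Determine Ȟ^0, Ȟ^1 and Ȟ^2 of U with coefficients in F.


Ȟ^0 = 0, Ȟ^1 = Z ⊕ Z/2 and Ȟ^2 = 0

nerve simplices:
  W12={r} W14={w} W15={p,v} W16={u} W23={s,t} W34={x} W56={q}
C dims 6,7; δ0: rk 6, SNF 1^5·2
degree 0: 6−6−0 = 0 → Ȟ^0 ≅ 0
degree 1: 7−0−6 = 1 plus torsion [2] → Ȟ^1 ≅ Z ⊕ Z/2
degree 2: 0−0−0 = 0 → Ȟ^2 ≅ 0


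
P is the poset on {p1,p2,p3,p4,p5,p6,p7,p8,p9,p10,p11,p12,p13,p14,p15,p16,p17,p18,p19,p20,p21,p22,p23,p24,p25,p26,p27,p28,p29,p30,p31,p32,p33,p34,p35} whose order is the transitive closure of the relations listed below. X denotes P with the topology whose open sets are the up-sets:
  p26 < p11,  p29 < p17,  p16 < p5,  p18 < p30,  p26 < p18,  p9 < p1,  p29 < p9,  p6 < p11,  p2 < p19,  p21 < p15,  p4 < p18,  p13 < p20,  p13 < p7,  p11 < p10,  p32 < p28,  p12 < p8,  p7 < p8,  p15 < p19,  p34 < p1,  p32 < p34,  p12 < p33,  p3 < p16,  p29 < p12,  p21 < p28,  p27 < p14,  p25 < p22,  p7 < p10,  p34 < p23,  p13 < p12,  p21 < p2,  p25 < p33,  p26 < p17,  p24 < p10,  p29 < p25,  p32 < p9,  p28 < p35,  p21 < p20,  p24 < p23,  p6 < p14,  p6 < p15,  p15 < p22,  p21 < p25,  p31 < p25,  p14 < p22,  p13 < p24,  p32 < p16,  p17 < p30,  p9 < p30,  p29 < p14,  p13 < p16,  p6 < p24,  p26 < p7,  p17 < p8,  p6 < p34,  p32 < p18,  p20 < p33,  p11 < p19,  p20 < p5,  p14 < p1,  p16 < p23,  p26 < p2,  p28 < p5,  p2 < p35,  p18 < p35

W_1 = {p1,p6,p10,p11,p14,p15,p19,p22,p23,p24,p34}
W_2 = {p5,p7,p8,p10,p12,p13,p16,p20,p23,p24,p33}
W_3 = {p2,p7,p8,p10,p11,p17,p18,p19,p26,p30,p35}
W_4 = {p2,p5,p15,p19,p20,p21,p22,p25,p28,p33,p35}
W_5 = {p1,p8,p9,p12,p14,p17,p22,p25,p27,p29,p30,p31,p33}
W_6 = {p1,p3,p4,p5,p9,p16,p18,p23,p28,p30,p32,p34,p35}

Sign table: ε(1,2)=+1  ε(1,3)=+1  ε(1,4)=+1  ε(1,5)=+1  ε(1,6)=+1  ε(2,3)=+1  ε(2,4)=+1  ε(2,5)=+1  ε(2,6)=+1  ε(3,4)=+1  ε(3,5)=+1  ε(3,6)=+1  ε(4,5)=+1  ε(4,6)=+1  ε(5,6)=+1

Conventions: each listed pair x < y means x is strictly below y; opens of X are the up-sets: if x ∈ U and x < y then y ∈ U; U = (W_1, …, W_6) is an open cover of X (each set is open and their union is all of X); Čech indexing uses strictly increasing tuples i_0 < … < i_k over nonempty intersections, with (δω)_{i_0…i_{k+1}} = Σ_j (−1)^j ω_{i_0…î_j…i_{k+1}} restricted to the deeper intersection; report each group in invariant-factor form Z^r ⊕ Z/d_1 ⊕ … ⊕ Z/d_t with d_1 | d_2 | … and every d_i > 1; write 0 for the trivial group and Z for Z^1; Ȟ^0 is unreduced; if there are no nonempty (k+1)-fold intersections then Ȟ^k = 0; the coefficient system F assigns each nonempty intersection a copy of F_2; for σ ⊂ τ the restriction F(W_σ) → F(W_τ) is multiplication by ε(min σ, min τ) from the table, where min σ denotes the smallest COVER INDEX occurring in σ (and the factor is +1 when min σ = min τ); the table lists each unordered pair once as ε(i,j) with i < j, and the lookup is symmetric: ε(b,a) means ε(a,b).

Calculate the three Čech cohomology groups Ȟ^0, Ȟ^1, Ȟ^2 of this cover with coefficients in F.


Ȟ^0(U;F) ≅ Z/2,  Ȟ^1(U;F) ≅ Z/2,  Ȟ^2(U;F) ≅ Z/2

nonempty overlaps:
  W12={p10,p23,p24} W13={p10,p11,p19} W14={p15,p19,p22} W15={p1,p14,p22} W16={p1,p23,p34} W23={p7,p8,p10} W24={p5,p20,p33} W25={p8,p12,p33} W26={p5,p16,p23} W34={p2,p19,p35} W35={p8,p17,p30} W36={p18,p30,p35} W45={p22,p25,p33} W46={p5,p28,p35} W56={p1,p9,p30}
  W123={p10} W126={p23} W134={p19} W145={p22} W156={p1} W235={p8} W245={p33} W246={p5} W346={p35} W356={p30}
C dims 6,15,10; δ0: rk_F2 5; δ1: rk_F2 9
degree 0: 6−5−0 = 1 → Ȟ^0 ≅ Z/2
degree 1: 15−9−5 = 1 → Ȟ^1 ≅ Z/2
degree 2: 10−0−9 = 1 → Ȟ^2 ≅ Z/2


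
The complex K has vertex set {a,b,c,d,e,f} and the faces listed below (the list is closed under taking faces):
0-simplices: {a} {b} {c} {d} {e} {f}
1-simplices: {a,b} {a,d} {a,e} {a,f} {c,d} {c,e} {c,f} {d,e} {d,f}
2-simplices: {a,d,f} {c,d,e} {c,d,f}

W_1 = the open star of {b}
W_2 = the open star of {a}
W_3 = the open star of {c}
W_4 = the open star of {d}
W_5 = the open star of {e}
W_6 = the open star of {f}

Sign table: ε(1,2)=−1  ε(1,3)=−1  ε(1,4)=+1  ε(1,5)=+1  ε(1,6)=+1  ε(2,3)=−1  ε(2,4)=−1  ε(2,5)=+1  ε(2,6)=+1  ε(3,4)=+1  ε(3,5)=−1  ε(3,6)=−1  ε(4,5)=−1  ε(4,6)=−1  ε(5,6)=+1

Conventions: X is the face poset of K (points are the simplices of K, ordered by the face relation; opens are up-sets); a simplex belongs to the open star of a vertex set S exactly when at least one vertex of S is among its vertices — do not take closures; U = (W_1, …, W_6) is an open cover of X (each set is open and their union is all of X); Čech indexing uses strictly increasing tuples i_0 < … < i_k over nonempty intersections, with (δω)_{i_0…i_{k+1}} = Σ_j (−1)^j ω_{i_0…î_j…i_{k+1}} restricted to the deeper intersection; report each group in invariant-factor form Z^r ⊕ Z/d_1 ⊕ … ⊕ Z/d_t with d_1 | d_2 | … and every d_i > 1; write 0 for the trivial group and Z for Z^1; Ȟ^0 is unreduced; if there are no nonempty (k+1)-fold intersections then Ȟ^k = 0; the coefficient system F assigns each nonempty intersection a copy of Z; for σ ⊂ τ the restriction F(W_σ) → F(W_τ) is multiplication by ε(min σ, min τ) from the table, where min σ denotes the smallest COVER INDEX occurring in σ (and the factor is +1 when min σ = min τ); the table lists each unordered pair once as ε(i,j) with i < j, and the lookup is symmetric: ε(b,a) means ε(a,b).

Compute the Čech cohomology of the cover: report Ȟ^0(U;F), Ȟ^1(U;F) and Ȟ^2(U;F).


cover nerve:
  W1={{b},{a,b}} W2={{a},{a,b},{a,d},{a,e},{a,f},{a,d,f}} W3={{c},{c,d},{c,e},{c,f},{c,d,e},{c,d,f}} W4={{d},{a,d},{c,d},{d,e},{d,f},{a,d,f},{c,d,e},{c,d,f}} W5={{e},{a,e},{c,e},{d,e},{c,d,e}} W6={{f},{a,f},{c,f},{d,f},{a,d,f},{c,d,f}}
  W12={{a,b}} W24={{a,d},{a,d,f}} W25={{a,e}} W26={{a,f},{a,d,f}} W34={{c,d},{c,d,e},{c,d,f}} W35={{c,e},{c,d,e}} W36={{c,f},{c,d,f}} W45={{d,e},{c,d,e}} W46={{d,f},{a,d,f},{c,d,f}}
  W246={{a,d,f}} W345={{c,d,e}} W346={{c,d,f}}
C dims 6,9,3; δ0: rk 5, SNF 1^5; δ1: rk 3, SNF 1^3
Ȟ^0: (6−5)−0=1 ⇒ Z
Ȟ^1: (9−3)−5=1 ⇒ Z
Ȟ^2: (3−0)−3=0 ⇒ 0

Ȟ^0(U;F) ≅ Z,  Ȟ^1(U;F) ≅ Z,  Ȟ^2(U;F) ≅ 0


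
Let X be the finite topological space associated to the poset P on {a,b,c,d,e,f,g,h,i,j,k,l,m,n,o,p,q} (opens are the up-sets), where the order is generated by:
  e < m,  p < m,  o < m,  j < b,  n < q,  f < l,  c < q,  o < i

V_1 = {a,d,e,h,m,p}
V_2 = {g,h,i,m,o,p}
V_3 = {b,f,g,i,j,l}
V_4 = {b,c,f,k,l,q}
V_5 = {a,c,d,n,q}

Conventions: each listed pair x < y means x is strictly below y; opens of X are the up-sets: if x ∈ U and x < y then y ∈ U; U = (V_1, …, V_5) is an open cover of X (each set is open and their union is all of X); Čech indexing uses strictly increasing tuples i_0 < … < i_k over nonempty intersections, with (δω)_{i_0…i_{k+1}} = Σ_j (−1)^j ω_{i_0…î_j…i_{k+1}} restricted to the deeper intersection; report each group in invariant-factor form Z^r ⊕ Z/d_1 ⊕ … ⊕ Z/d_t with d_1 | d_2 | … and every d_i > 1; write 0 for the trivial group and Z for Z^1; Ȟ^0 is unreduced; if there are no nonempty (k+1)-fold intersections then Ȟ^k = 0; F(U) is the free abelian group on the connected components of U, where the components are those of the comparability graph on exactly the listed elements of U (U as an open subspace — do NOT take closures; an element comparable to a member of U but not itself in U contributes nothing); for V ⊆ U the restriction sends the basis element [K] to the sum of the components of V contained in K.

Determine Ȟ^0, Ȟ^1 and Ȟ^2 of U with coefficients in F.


nonempty overlaps:
  V12={h,m,p} V15={a,d} V23={g,i} V34={b,f,l} V45={c,q}
components per intersection:
  V1: {a} {d} {e,m,p} {h}
  V2: {g} {h} {i,m,o,p}
  V3: {b,j} {f,l} {g} {i}
  V4: {b} {c,q} {f,l} {k}
  V5: {a} {c,n,q} {d}
  V12: {h} {m,p}
  V15: {a} {d}
  V23: {g} {i}
  V34: {b} {f,l}
  V45: {c,q}
C dims 18,9; δ0: rk 9, SNF 1^9
degree 0: 18−9−0 = 9 → Ȟ^0 ≅ Z^9
degree 1: 9−0−9 = 0 → Ȟ^1 ≅ 0
degree 2: 0−0−0 = 0 → Ȟ^2 ≅ 0

Ȟ^0 ≅ Z^9; Ȟ^1 ≅ 0; Ȟ^2 ≅ 0


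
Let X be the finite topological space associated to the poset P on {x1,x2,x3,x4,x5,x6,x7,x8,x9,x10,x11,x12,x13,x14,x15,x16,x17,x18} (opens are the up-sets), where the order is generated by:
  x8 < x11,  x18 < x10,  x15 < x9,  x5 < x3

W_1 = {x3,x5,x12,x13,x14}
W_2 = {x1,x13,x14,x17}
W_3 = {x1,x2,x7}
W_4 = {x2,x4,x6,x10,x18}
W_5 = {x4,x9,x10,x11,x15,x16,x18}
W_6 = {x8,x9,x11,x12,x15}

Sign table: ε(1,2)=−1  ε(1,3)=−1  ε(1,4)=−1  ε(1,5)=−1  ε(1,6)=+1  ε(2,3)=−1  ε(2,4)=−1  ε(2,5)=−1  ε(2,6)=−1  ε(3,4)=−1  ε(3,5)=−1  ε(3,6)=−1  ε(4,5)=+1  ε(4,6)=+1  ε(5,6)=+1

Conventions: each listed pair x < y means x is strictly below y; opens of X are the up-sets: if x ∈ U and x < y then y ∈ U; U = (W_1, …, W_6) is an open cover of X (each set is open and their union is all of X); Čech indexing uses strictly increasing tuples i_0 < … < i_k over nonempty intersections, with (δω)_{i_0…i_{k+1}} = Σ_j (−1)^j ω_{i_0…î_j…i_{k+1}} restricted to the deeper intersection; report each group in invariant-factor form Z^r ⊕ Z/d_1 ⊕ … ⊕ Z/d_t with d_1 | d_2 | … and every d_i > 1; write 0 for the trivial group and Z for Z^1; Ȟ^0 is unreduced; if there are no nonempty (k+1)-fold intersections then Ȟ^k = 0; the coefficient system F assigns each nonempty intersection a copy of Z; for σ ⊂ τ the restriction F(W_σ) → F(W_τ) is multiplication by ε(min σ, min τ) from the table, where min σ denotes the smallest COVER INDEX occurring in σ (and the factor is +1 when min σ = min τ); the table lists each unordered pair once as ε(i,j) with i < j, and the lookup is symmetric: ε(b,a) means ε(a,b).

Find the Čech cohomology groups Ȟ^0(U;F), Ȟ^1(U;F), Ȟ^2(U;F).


Ȟ^0 ≅ 0,  Ȟ^1 ≅ Z/2,  Ȟ^2 ≅ 0

cover nerve:
  W12={x13,x14} W16={x12} W23={x1} W34={x2} W45={x4,x10,x18} W56={x9,x11,x15}
C dims 6,6; δ0: rk 6, SNF 1^5·2
Ȟ^0: (6−6)−0=0 ⇒ 0
Ȟ^1: (6−0)−6=0 plus torsion [2] ⇒ Z/2
Ȟ^2: (0−0)−0=0 ⇒ 0


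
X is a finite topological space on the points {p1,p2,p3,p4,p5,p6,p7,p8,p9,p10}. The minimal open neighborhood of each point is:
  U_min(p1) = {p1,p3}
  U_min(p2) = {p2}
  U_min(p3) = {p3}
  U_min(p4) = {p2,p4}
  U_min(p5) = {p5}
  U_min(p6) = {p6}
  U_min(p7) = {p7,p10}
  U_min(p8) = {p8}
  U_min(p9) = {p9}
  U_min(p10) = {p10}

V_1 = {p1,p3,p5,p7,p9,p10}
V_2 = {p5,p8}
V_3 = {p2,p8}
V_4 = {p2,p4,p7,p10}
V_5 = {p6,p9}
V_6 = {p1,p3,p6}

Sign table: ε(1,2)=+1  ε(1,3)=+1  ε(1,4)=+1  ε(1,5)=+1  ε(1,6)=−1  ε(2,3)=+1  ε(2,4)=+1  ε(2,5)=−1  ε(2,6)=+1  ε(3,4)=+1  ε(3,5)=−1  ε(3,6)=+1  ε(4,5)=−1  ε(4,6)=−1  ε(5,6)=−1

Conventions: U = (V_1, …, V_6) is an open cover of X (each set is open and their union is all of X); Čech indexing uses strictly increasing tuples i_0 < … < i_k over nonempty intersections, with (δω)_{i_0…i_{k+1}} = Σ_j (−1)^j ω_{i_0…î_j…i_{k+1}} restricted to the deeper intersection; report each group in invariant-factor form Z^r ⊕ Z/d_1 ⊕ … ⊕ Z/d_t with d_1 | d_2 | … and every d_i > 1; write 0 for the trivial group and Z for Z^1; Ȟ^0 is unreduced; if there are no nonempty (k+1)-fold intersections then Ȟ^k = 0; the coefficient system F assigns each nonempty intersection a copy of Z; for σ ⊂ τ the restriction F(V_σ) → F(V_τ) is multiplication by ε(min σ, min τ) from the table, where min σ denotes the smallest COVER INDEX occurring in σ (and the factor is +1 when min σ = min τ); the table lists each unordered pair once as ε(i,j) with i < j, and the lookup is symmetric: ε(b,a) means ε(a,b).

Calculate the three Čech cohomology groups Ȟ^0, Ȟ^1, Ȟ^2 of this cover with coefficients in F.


Ȟ^0 ≅ Z, Ȟ^1 ≅ Z^2 and Ȟ^2 ≅ 0

nerve simplices:
  V12={p5} V14={p7,p10} V15={p9} V16={p1,p3} V23={p8} V34={p2} V56={p6}
C dims 6,7; δ0: rk 5, SNF 1^5
degree 0: 6−5−0 = 1 → Ȟ^0 ≅ Z
degree 1: 7−0−5 = 2 → Ȟ^1 ≅ Z^2
degree 2: 0−0−0 = 0 → Ȟ^2 ≅ 0


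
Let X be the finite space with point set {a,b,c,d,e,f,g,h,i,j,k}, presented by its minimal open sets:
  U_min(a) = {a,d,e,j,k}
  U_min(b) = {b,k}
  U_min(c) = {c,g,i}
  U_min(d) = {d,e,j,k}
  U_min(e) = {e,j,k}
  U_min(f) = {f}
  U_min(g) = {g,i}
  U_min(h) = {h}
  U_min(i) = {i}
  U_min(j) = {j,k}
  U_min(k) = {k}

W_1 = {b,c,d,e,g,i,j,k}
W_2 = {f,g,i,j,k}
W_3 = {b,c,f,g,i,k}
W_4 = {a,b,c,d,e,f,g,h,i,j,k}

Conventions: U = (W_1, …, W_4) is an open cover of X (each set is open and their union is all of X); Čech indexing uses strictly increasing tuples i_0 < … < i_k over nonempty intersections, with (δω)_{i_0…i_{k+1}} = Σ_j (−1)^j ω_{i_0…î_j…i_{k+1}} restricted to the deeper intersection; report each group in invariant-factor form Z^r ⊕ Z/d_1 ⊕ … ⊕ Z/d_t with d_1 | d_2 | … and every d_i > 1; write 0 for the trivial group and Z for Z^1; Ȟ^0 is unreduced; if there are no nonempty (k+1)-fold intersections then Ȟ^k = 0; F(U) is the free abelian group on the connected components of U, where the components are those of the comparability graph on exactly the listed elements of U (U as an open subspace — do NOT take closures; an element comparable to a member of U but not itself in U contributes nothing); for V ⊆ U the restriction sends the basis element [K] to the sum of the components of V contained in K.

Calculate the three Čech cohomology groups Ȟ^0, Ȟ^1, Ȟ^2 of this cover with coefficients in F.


intersection data:
  W12={g,i,j,k} W13={b,c,g,i,k} W14={b,c,d,e,g,i,j,k} W23={f,g,i,k} W24={f,g,i,j,k} W34={b,c,f,g,i,k}
  W123={g,i,k} W124={g,i,j,k} W134={b,c,g,i,k} W234={f,g,i,k}
  W1234={g,i,k}
components per intersection:
  W1: {b,d,e,j,k} {c,g,i}
  W2: {f} {g,i} {j,k}
  W3: {b,k} {c,g,i} {f}
  W4: {a,b,d,e,j,k} {c,g,i} {f} {h}
  W12: {g,i} {j,k}
  W13: {b,k} {c,g,i}
  W14: {b,d,e,j,k} {c,g,i}
  W23: {f} {g,i} {k}
  W24: {f} {g,i} {j,k}
  W34: {b,k} {c,g,i} {f}
  W123: {g,i} {k}
  W124: {g,i} {j,k}
  W134: {b,k} {c,g,i}
  W234: {f} {g,i} {k}
  W1234: {g,i} {k}
C dims 12,15,9,2; δ0: rk 8, SNF 1^8; δ1: rk 7, SNF 1^7; δ2: rk 2, SNF 1^2
Ȟ^0 = (12 − 8) − 0 = 4, so Ȟ^0 ≅ Z^4
Ȟ^1 = (15 − 7) − 8 = 0, so Ȟ^1 ≅ 0
Ȟ^2 = (9 − 2) − 7 = 0, so Ȟ^2 ≅ 0

Ȟ^0 ≅ Z^4; Ȟ^1 ≅ 0; Ȟ^2 ≅ 0


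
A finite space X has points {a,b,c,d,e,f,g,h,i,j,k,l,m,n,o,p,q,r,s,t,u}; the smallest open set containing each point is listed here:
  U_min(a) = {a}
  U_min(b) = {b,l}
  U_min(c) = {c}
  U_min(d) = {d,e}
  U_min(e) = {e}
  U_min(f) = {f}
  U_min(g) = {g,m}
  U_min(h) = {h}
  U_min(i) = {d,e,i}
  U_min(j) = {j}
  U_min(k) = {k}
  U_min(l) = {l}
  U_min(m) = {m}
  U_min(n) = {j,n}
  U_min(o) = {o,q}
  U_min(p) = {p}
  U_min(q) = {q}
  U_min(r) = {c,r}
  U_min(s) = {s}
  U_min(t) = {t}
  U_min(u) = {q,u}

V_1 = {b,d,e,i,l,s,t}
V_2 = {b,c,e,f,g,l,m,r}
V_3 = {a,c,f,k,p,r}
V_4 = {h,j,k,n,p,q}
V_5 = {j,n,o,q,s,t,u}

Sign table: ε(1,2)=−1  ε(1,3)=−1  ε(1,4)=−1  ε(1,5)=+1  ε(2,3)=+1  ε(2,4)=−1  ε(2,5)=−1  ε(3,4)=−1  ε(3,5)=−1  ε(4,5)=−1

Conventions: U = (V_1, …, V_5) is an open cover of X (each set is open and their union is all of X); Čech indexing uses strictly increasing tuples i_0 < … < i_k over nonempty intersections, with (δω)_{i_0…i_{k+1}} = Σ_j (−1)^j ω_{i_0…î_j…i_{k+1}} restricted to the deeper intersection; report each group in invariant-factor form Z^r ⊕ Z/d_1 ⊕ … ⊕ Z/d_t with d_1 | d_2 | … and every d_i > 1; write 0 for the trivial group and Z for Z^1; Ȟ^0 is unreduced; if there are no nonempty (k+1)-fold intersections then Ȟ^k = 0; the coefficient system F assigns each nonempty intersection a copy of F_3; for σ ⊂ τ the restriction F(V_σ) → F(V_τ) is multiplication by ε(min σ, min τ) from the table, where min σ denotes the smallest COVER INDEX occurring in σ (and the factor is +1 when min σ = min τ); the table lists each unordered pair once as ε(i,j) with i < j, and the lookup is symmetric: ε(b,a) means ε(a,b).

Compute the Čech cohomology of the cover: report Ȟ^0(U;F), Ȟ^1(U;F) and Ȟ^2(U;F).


Ȟ^0 = 0; Ȟ^1 = 0; Ȟ^2 = 0

nonempty overlaps:
  V12={b,e,l} V15={s,t} V23={c,f,r} V34={k,p} V45={j,n,q}
C dims 5,5; δ0: rk_F3 5
degree 0: 5−5−0 = 0 → Ȟ^0 ≅ 0
degree 1: 5−0−5 = 0 → Ȟ^1 ≅ 0
degree 2: 0−0−0 = 0 → Ȟ^2 ≅ 0


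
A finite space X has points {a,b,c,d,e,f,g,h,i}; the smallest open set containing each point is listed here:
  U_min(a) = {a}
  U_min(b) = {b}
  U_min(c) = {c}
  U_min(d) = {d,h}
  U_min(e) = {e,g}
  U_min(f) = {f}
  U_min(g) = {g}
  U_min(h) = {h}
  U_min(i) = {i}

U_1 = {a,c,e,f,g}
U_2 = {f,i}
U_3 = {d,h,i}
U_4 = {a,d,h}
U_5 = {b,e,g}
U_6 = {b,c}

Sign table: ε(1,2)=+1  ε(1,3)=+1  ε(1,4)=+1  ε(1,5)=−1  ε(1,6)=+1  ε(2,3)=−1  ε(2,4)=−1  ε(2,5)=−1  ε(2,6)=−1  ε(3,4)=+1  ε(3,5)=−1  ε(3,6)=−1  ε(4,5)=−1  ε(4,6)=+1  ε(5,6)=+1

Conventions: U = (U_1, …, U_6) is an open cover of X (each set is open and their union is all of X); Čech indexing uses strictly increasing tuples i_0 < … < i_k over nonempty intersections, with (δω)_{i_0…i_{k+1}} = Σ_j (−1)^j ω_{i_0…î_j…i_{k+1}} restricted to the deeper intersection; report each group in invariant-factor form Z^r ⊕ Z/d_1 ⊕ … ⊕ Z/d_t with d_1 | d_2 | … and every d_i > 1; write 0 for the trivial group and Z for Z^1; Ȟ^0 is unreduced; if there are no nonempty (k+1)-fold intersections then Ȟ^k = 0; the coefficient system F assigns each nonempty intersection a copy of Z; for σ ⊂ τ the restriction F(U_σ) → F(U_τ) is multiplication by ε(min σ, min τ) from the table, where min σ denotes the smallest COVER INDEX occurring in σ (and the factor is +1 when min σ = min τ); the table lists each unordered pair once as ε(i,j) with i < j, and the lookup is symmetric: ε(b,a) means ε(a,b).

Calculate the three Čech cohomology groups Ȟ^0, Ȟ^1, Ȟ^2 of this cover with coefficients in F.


Ȟ^0(U;F) ≅ 0; Ȟ^1(U;F) ≅ Z ⊕ Z/2; Ȟ^2(U;F) ≅ 0

intersection data:
  U12={f} U14={a} U15={e,g} U16={c} U23={i} U34={d,h} U56={b}
C dims 6,7; δ0: rk 6, SNF 1^5·2
Ȟ^0 = (6 − 6) − 0 = 0, so Ȟ^0 ≅ 0
Ȟ^1 = (7 − 0) − 6 = 1 plus torsion [2], so Ȟ^1 ≅ Z ⊕ Z/2
Ȟ^2 = (0 − 0) − 0 = 0, so Ȟ^2 ≅ 0


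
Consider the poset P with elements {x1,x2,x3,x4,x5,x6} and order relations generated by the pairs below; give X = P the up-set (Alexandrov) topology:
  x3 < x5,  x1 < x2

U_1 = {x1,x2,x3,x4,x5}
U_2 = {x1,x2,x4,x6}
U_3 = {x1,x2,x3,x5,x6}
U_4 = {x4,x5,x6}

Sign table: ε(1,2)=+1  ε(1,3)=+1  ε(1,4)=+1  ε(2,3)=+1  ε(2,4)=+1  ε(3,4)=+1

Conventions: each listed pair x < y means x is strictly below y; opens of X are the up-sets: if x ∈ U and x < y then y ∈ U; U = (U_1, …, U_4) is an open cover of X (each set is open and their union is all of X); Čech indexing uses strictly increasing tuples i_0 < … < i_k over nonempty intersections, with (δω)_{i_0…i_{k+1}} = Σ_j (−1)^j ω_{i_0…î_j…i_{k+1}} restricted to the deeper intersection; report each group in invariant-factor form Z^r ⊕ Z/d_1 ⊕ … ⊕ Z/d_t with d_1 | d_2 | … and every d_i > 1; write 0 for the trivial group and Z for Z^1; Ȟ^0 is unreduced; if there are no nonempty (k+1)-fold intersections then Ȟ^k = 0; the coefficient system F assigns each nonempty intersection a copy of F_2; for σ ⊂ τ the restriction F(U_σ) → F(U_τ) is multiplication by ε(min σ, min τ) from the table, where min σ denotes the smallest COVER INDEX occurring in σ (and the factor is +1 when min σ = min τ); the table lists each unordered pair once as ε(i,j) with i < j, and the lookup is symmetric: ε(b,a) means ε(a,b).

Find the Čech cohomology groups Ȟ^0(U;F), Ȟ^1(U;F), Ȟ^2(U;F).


nerve simplices:
  U12={x1,x2,x4} U13={x1,x2,x3,x5} U14={x4,x5} U23={x1,x2,x6} U24={x4,x6} U34={x5,x6}
  U123={x1,x2} U124={x4} U134={x5} U234={x6}
C dims 4,6,4; δ0: rk_F2 3; δ1: rk_F2 3
degree 0: 4−3−0 = 1 → Ȟ^0 ≅ Z/2
degree 1: 6−3−3 = 0 → Ȟ^1 ≅ 0
degree 2: 4−0−3 = 1 → Ȟ^2 ≅ Z/2

Ȟ^0 = Z/2; Ȟ^1 = 0; Ȟ^2 = Z/2


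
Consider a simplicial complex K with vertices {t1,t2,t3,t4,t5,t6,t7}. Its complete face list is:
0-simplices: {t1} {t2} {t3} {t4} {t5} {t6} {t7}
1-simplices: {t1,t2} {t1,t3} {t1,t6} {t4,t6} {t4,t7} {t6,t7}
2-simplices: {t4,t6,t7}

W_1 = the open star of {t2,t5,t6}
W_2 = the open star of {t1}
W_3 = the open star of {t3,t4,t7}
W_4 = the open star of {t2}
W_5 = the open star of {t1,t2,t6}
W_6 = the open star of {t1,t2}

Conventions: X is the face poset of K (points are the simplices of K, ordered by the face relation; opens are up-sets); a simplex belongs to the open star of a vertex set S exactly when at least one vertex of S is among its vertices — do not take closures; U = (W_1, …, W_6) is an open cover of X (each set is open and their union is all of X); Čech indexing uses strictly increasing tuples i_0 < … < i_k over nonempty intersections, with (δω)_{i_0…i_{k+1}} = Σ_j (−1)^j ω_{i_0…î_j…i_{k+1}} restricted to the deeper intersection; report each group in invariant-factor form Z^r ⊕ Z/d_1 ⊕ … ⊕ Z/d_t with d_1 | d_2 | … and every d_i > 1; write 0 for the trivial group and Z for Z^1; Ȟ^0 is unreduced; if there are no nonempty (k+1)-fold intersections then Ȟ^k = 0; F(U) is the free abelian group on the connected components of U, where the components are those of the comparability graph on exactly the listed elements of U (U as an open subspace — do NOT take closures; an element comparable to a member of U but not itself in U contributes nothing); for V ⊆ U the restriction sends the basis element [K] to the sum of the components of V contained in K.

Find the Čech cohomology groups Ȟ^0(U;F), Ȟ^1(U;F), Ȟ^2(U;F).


cover nerve:
  W1={{t2},{t5},{t6},{t1,t2},{t1,t6},{t4,t6},{t6,t7},{t4,t6,t7}} W2={{t1},{t1,t2},{t1,t3},{t1,t6}} W3={{t3},{t4},{t7},{t1,t3},{t4,t6},{t4,t7},{t6,t7},{t4,t6,t7}} W4={{t2},{t1,t2}} W5={{t1},{t2},{t6},{t1,t2},{t1,t3},{t1,t6},{t4,t6},{t6,t7},{t4,t6,t7}} W6={{t1},{t2},{t1,t2},{t1,t3},{t1,t6}}
  W12={{t1,t2},{t1,t6}} W13={{t4,t6},{t6,t7},{t4,t6,t7}} W14={{t2},{t1,t2}} W15={{t2},{t6},{t1,t2},{t1,t6},{t4,t6},{t6,t7},{t4,t6,t7}} W16={{t2},{t1,t2},{t1,t6}} W23={{t1,t3}} W24={{t1,t2}} W25={{t1},{t1,t2},{t1,t3},{t1,t6}} W26={{t1},{t1,t2},{t1,t3},{t1,t6}} W35={{t1,t3},{t4,t6},{t6,t7},{t4,t6,t7}} W36={{t1,t3}} W45={{t2},{t1,t2}} W46={{t2},{t1,t2}} W56={{t1},{t2},{t1,t2},{t1,t3},{t1,t6}}
  W124={{t1,t2}} W125={{t1,t2},{t1,t6}} W126={{t1,t2},{t1,t6}} W135={{t4,t6},{t6,t7},{t4,t6,t7}} W145={{t2},{t1,t2}} W146={{t2},{t1,t2}} W156={{t2},{t1,t2},{t1,t6}} W235={{t1,t3}} W236={{t1,t3}} W245={{t1,t2}} W246={{t1,t2}} W256={{t1},{t1,t2},{t1,t3},{t1,t6}} W356={{t1,t3}} W456={{t2},{t1,t2}}
  W1245={{t1,t2}} W1246={{t1,t2}} W1256={{t1,t2},{t1,t6}} W1456={{t2},{t1,t2}} W2356={{t1,t3}} W2456={{t1,t2}}
  W12456={{t1,t2}}
components per intersection:
  W1: {{t2},{t1,t2}} {{t5}} {{t6},{t1,t6},{t4,t6},{t6,t7},{t4,t6,t7}}
  W2: {{t1},{t1,t2},{t1,t3},{t1,t6}}
  W3: {{t3},{t1,t3}} {{t4},{t7},{t4,t6},{t4,t7},{t6,t7},{t4,t6,t7}}
  W4: {{t2},{t1,t2}}
  W5: {{t1},{t2},{t6},{t1,t2},{t1,t3},{t1,t6},{t4,t6},{t6,t7},{t4,t6,t7}}
  W6: {{t1},{t2},{t1,t2},{t1,t3},{t1,t6}}
  W12: {{t1,t2}} {{t1,t6}}
  W13: {{t4,t6},{t6,t7},{t4,t6,t7}}
  W14: {{t2},{t1,t2}}
  W15: {{t2},{t1,t2}} {{t6},{t1,t6},{t4,t6},{t6,t7},{t4,t6,t7}}
  W16: {{t2},{t1,t2}} {{t1,t6}}
  W23: {{t1,t3}}
  W24: {{t1,t2}}
  W25: {{t1},{t1,t2},{t1,t3},{t1,t6}}
  W26: {{t1},{t1,t2},{t1,t3},{t1,t6}}
  W35: {{t1,t3}} {{t4,t6},{t6,t7},{t4,t6,t7}}
  W36: {{t1,t3}}
  W45: {{t2},{t1,t2}}
  W46: {{t2},{t1,t2}}
  W56: {{t1},{t2},{t1,t2},{t1,t3},{t1,t6}}
  W124: {{t1,t2}}
  W125: {{t1,t2}} {{t1,t6}}
  W126: {{t1,t2}} {{t1,t6}}
  W135: {{t4,t6},{t6,t7},{t4,t6,t7}}
  W145: {{t2},{t1,t2}}
  W146: {{t2},{t1,t2}}
  W156: {{t2},{t1,t2}} {{t1,t6}}
  W235: {{t1,t3}}
  W236: {{t1,t3}}
  W245: {{t1,t2}}
  W246: {{t1,t2}}
  W256: {{t1},{t1,t2},{t1,t3},{t1,t6}}
  W356: {{t1,t3}}
  W456: {{t2},{t1,t2}}
  W1245: {{t1,t2}}
  W1246: {{t1,t2}}
  W1256: {{t1,t2}} {{t1,t6}}
  W1456: {{t2},{t1,t2}}
  W2356: {{t1,t3}}
  W2456: {{t1,t2}}
  W12456: {{t1,t2}}
C dims 9,18,17,7; δ0: rk 7, SNF 1^7; δ1: rk 11, SNF 1^11; δ2: rk 6, SNF 1^6
Ȟ^0: (9−7)−0=2 ⇒ Z^2
Ȟ^1: (18−11)−7=0 ⇒ 0
Ȟ^2: (17−6)−11=0 ⇒ 0

Ȟ^0 ≅ Z^2; Ȟ^1 ≅ 0; Ȟ^2 ≅ 0
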